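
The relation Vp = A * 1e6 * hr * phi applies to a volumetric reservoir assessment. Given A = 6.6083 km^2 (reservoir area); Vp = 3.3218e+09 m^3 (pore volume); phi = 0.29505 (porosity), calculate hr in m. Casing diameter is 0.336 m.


hr = Vp / (A * 1e6 * phi)
hr = 3.3218e+09 / (6.6083 * 1e6 * 0.29505)
hr = 1703.7 m


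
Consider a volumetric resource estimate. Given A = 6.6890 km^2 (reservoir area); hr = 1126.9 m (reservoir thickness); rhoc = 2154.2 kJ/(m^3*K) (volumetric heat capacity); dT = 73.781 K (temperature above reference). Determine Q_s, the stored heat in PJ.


Step 1: Vr = A*1e6*hr = 6.689*1e6*1126.9 = 7.537834e+09 m^3
Step 2: Q_s = Vr*rhoc*dT/1e12 = 7.537834e+09*2154.2*73.781/1e12 = 1198.1 PJ
Q_s = 1198.1 PJ


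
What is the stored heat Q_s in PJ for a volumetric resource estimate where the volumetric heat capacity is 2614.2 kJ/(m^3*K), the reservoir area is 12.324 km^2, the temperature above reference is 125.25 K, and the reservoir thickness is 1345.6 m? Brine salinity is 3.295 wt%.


Step 1: Vr = A*1e6*hr = 12.324*1e6*1345.6 = 1.658317e+10 m^3
Step 2: Q_s = Vr*rhoc*dT/1e12 = 1.658317e+10*2614.2*125.25/1e12 = 5429.8 PJ
Q_s = 5429.8 PJ


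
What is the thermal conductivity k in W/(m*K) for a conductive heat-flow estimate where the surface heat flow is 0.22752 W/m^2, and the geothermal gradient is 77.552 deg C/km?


k = q * 1000 / grad
k = 0.22752 * 1000 / 77.552
k = 2.9338 W/(m*K)


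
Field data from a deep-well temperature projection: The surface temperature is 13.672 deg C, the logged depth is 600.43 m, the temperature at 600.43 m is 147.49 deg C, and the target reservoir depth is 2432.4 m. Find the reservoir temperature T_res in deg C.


Step 1: grad = (T_d1 - T_surf)/d1 * 1000 = (147.49 - 13.672)/600.43 * 1000 = 222.8703 deg C/km
Step 2: T_res = T_surf + grad*d2/1000 = 13.672 + 222.8703*2432.4/1000 = 555.78 deg C
T_res = 555.78 deg C


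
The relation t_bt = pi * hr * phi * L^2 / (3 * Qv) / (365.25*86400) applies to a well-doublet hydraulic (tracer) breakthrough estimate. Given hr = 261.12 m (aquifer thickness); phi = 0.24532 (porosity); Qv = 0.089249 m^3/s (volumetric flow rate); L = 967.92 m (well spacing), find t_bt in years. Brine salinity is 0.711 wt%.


t_bt = pi * hr * phi * L^2 / (3 * Qv) / (365.25*86400)
t_bt = pi * 261.12 * 0.24532 * 967.92^2 / (3 * 0.089249) / (365.25*86400)
t_bt = 22.314 years


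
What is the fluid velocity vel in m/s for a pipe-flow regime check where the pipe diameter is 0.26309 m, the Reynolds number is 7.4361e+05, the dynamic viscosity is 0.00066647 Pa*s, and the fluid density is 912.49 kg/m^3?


vel = Re * mu / (rho * D)
vel = 7.4361e+05 * 0.00066647 / (912.49 * 0.26309)
vel = 2.0644 m/s


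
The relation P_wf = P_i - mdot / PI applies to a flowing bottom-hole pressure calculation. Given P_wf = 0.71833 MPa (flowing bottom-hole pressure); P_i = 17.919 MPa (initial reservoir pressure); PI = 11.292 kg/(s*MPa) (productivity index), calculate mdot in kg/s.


mdot = (P_i - P_wf) * PI
mdot = (17.919 - 0.71833) * 11.292
mdot = 194.23 kg/s


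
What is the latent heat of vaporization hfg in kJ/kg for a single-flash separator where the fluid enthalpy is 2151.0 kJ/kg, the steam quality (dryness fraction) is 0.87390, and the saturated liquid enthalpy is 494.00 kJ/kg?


hfg = (h - hf) / x
hfg = (2151.0 - 494.00) / 0.87390
hfg = 1896.1 kJ/kg


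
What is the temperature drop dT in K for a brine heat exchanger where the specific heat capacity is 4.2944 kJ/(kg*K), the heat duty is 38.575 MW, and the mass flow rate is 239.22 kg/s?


dT = Q * 1000 / (mdot * cp)
dT = 38.575 * 1000 / (239.22 * 4.2944)
dT = 37.550 K


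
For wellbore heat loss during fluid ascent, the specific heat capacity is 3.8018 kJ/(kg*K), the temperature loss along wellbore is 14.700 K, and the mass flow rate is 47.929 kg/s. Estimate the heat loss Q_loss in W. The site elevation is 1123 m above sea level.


Q_loss = mdot * cp * dT
Q_loss = 47.929 * 3.8018 * 14.700
Q_loss = 2678.582 kW
Convert: 2678.582 kW * 1000.0 = 2.6786e+06 W
Q_loss = 2.6786e+06 W


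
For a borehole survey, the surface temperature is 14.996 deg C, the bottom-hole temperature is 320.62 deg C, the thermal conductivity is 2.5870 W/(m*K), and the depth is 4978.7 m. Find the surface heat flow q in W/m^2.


Step 1: grad = (T_d - T_surf)/d * 1000 = (320.62 - 14.996)/4978.7 * 1000 = 61.38631 deg C/km
Step 2: q = k * grad / 1000 = 2.587 * 61.38631 / 1000 = 0.15881 W/m^2
q = 0.15881 W/m^2


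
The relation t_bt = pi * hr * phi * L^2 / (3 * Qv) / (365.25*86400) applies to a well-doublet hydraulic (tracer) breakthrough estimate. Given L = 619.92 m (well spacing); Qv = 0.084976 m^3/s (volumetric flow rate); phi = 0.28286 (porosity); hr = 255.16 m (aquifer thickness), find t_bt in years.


t_bt = pi * hr * phi * L^2 / (3 * Qv) / (365.25*86400)
t_bt = pi * 255.16 * 0.28286 * 619.92^2 / (3 * 0.084976) / (365.25*86400)
t_bt = 10.831 years


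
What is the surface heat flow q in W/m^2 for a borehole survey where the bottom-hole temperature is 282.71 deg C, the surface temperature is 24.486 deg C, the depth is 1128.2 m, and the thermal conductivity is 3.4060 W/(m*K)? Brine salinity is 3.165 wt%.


Step 1: grad = (T_d - T_surf)/d * 1000 = (282.71 - 24.486)/1128.2 * 1000 = 228.8814 deg C/km
Step 2: q = k * grad / 1000 = 3.406 * 228.8814 / 1000 = 0.77957 W/m^2
q = 0.77957 W/m^2


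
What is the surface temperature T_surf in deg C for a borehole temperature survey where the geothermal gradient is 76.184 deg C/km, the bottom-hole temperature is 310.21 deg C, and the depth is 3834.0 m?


T_surf = T_d - grad * d / 1000
T_surf = 310.21 - 76.184 * 3834.0 / 1000
T_surf = 18.121 deg C


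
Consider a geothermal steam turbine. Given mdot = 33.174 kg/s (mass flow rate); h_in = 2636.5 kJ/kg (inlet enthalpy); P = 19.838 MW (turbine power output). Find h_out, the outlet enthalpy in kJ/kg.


h_out = h_in - P * 1000 / mdot
h_out = 2636.5 - 19.838 * 1000 / 33.174
h_out = 2038.5 kJ/kg


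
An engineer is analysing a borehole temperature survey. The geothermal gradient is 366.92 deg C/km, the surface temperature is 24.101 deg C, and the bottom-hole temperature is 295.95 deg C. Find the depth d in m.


d = (T_d - T_surf) / grad * 1000
d = (295.95 - 24.101) / 366.92 * 1000
d = 740.89 m


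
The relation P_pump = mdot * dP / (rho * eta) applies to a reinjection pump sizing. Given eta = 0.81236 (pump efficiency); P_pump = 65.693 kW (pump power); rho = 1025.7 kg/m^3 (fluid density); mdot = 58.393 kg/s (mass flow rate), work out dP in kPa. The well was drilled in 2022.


dP = P_pump * rho * eta / mdot
dP = 65.693 * 1025.7 * 0.81236 / 58.393
dP = 937.40 kPa


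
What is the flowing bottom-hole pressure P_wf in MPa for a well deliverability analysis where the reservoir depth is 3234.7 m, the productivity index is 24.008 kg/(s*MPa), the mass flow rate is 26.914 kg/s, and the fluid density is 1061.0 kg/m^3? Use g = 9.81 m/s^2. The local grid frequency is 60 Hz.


Step 1: P_i = rho*g*h/1e6 = 1061.0*9.81*3234.7/1e6 = 33.66808 MPa
Step 2: P_wf = P_i - mdot/PI = 33.66808 - 26.914/24.008 = 32.547 MPa
P_wf = 32.547 MPa


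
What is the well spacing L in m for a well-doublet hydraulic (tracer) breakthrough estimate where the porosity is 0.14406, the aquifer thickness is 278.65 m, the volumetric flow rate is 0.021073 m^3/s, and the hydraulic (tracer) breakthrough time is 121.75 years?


L = sqrt(t_bt*365.25*86400*3*Qv / (pi*hr*phi))
L = sqrt(121.75*365.25*86400*3*0.021073 / (pi*278.65*0.14406))
L = 1387.8 m


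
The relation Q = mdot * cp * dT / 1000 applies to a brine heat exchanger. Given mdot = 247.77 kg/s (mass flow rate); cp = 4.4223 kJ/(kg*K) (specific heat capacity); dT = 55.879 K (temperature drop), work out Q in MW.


Q = mdot * cp * dT / 1000
Q = 247.77 * 4.4223 * 55.879 / 1000
Q = 61.227 MW


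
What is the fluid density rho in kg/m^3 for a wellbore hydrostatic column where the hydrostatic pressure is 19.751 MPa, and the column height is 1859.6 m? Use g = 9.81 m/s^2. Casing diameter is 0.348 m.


rho = P * 1e6 / (g * h)
rho = 19.751 * 1e6 / (9.81 * 1859.6)
rho = 1082.7 kg/m^3


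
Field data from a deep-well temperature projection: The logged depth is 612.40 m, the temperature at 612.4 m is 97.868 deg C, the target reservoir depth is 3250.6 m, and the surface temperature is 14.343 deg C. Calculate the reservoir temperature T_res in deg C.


Step 1: grad = (T_d1 - T_surf)/d1 * 1000 = (97.868 - 14.343)/612.4 * 1000 = 136.3896 deg C/km
Step 2: T_res = T_surf + grad*d2/1000 = 14.343 + 136.3896*3250.6/1000 = 457.69 deg C
T_res = 457.69 deg C


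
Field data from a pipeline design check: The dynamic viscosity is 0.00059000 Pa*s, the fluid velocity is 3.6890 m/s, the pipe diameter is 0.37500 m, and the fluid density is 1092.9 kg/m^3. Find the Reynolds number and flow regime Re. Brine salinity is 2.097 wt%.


Step 1: Re = rho*vel*D/mu = 1092.9*3.689*0.375/0.00059 = 2.5625e+06
Step 2: Re = 2.5625e+06 > 4000, so flow is turbulent.
Re = 2.5625e+06 (turbulent)


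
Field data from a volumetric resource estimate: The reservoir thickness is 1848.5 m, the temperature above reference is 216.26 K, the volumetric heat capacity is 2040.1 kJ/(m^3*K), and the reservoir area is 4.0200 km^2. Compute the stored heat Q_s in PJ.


Step 1: Vr = A*1e6*hr = 4.02*1e6*1848.5 = 7.430970e+09 m^3
Step 2: Q_s = Vr*rhoc*dT/1e12 = 7.430970e+09*2040.1*216.26/1e12 = 3278.5 PJ
Q_s = 3278.5 PJ


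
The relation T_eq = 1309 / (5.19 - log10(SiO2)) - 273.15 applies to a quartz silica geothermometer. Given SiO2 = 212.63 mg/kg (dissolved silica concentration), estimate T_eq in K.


T_eq = 1309 / (5.19 - log10(SiO2)) - 273.15
T_eq = 1309 / (5.19 - log10(212.63)) - 273.15
T_eq = 184.1625 deg C
Convert to K: 184.1625 + 273.15 = 457.31 K
T_eq = 457.31 K


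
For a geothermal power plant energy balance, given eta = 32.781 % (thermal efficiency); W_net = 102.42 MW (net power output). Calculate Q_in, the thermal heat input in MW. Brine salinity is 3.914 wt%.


Q_in = W_net / (eta / 100)
Q_in = 102.42 / (32.781 / 100)
Q_in = 312.44 MW


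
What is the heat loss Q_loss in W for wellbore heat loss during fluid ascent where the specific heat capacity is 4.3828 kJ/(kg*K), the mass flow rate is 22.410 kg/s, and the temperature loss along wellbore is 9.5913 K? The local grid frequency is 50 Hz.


Q_loss = mdot * cp * dT
Q_loss = 22.410 * 4.3828 * 9.5913
Q_loss = 942.0436 kW
Convert: 942.0436 kW * 1000.0 = 9.4204e+05 W
Q_loss = 9.4204e+05 W


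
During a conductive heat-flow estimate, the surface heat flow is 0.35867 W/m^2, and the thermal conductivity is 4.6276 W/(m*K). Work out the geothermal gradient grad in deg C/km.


grad = q * 1000 / k
grad = 0.35867 * 1000 / 4.6276
grad = 77.507 deg C/km


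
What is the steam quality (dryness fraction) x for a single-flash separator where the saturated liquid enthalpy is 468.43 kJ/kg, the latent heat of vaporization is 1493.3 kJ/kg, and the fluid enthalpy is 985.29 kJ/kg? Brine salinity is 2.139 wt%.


x = (h - hf) / hfg
x = (985.29 - 468.43) / 1493.3
x = 0.34612


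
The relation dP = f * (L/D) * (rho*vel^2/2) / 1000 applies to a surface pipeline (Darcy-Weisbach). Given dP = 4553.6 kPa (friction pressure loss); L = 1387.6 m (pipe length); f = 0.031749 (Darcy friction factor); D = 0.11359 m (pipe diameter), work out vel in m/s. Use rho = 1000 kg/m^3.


vel = sqrt(dP*1000*2*D / (f*L*rho))
vel = sqrt(4553.6*1000*2*0.11359 / (0.031749*1387.6*1000))
vel = 4.8458 m/s


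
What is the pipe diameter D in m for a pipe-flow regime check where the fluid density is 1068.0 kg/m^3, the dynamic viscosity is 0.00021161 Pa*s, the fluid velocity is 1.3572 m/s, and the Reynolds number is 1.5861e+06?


D = Re * mu / (rho * vel)
D = 1.5861e+06 * 0.00021161 / (1068.0 * 1.3572)
D = 0.23155 m


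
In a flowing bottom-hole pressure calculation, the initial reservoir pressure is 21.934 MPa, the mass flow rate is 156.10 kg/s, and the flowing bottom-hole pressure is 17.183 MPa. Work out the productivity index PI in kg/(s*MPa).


PI = mdot / (P_i - P_wf)
PI = 156.10 / (21.934 - 17.183)
PI = 32.856 kg/(s*MPa)


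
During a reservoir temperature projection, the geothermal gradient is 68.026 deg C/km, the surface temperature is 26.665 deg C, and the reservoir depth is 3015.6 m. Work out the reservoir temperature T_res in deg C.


T_res = T_surf + grad * d / 1000
T_res = 26.665 + 68.026 * 3015.6 / 1000
T_res = 231.80 deg C


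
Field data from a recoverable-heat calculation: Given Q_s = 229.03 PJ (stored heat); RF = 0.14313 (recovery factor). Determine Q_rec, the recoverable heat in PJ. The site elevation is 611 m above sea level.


Q_rec = Q_s * RF
Q_rec = 229.03 * 0.14313
Q_rec = 32.781 PJ


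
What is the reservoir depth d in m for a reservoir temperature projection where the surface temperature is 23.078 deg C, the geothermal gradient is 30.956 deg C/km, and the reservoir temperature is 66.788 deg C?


d = (T_res - T_surf) / grad * 1000
d = (66.788 - 23.078) / 30.956 * 1000
d = 1412.0 m


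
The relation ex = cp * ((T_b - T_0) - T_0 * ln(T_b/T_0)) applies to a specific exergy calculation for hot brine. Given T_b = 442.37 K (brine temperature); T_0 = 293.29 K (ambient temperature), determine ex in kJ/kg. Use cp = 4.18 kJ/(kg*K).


ex = cp * ((T_b - T_0) - T_0 * ln(T_b/T_0))
ex = 4.18 * ((442.37 - 293.29) - 293.29 * ln(442.37/293.29))
ex = 119.31 kJ/kg


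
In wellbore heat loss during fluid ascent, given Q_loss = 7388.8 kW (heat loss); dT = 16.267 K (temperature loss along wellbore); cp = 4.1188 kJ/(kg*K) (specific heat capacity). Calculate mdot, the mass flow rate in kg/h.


mdot = Q_loss / (cp * dT)
mdot = 7388.8 / (4.1188 * 16.267)
mdot = 110.2797 kg/s
Convert: 110.2797 kg/s * 3600.0 = 3.9701e+05 kg/h
mdot = 3.9701e+05 kg/h


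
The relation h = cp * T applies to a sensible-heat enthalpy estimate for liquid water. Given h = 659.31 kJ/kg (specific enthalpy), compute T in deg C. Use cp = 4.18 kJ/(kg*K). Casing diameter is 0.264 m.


T = h / cp
T = 659.31 / 4.18
T = 157.73 deg C


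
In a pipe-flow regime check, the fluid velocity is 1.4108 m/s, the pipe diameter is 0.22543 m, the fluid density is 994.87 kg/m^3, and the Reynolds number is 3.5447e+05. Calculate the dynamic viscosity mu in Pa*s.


mu = rho * vel * D / Re
mu = 994.87 * 1.4108 * 0.22543 / 3.5447e+05
mu = 0.00089261 Pa*s


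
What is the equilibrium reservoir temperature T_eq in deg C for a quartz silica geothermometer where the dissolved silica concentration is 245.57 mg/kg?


T_eq = 1309 / (5.19 - log10(SiO2)) - 273.15
T_eq = 1309 / (5.19 - log10(245.57)) - 273.15
T_eq = 194.38 deg C


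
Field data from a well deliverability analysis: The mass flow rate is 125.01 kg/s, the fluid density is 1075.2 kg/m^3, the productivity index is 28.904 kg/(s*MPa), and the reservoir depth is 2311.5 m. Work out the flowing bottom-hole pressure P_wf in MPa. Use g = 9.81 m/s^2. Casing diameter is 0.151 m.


Step 1: P_i = rho*g*h/1e6 = 1075.2*9.81*2311.5/1e6 = 24.38104 MPa
Step 2: P_wf = P_i - mdot/PI = 24.38104 - 125.01/28.904 = 20.056 MPa
P_wf = 20.056 MPa


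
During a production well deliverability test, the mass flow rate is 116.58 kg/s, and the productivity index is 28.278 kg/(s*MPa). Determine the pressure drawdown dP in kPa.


dP = mdot * 1000 / PI
dP = 116.58 * 1000 / 28.278
dP = 4122.6 kPa


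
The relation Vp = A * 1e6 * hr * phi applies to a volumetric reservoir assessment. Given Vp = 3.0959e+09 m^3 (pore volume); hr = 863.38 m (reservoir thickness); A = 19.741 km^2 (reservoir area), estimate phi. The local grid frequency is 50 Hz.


phi = Vp / (A * 1e6 * hr)
phi = 3.0959e+09 / (19.741 * 1e6 * 863.38)
phi = 0.18164


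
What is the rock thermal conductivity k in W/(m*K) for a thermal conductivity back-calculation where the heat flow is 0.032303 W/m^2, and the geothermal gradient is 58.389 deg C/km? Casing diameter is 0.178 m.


k = q / (grad / 1000)
k = 0.032303 / (58.389 / 1000)
k = 0.55324 W/(m*K)


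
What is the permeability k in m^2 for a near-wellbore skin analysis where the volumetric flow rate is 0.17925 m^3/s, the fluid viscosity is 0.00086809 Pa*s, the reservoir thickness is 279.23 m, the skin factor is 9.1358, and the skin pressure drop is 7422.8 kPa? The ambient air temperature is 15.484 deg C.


k = S*q*mu / (2*pi*dP_s*1000*hr)
k = 9.1358*0.17925*0.00086809 / (2*pi*7422.8*1000*279.23)
k = 1.0916e-13 m^2


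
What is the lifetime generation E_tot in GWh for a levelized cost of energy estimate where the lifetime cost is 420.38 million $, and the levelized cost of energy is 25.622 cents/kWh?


E_tot = C_tot / LCOE * 100
E_tot = 420.38 / 25.622 * 100
E_tot = 1640.7 GWh


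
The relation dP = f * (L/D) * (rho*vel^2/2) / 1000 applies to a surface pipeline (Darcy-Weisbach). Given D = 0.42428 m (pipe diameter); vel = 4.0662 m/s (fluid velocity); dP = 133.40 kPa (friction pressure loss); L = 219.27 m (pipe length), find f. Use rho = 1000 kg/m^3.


f = dP*1000 / ((L/D)*(rho*vel^2/2))
f = 133.40*1000 / ((219.27/0.42428)*(1000*4.0662^2/2))
f = 0.031224


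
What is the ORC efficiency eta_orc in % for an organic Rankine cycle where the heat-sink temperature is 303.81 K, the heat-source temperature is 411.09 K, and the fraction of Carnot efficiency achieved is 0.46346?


eta_orc = (1 - Tc/Th) * f * 100
eta_orc = (1 - 303.81/411.09) * 0.46346 * 100
eta_orc = 12.095 %


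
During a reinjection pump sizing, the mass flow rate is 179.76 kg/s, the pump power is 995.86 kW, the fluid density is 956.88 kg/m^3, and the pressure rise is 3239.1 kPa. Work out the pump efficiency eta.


eta = mdot * dP / (rho * P_pump)
eta = 179.76 * 3239.1 / (956.88 * 995.86)
eta = 0.61103


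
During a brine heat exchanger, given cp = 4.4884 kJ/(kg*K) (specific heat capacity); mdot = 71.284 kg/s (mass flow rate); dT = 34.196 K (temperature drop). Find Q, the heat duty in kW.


Q = mdot * cp * dT / 1000
Q = 71.284 * 4.4884 * 34.196 / 1000
Q = 10.94105 MW
Convert: 10.94105 MW * 1000.0 = 10941 kW
Q = 10941 kW


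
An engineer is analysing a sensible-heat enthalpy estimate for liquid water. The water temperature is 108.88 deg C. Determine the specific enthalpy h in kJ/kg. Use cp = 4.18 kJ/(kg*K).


h = cp * T
h = 4.18 * 108.88
h = 455.12 kJ/kg


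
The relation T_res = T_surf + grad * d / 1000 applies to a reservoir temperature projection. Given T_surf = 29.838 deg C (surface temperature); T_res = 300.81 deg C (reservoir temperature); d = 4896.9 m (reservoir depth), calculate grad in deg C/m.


grad = (T_res - T_surf) / d * 1000
grad = (300.81 - 29.838) / 4896.9 * 1000
grad = 55.33542 deg C/km
Convert: 55.33542 deg C/km * 0.001 = 0.055335 deg C/m
grad = 0.055335 deg C/m


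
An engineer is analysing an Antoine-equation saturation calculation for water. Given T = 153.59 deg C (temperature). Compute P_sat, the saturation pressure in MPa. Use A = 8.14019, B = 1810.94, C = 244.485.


P_sat = 10^(A - B/(C + T)) / 760 * 0.101325
P_sat = 10^(8.14019 - 1810.94/(244.485 + 153.59)) / 760 * 0.101325
P_sat = 0.51982 MPa


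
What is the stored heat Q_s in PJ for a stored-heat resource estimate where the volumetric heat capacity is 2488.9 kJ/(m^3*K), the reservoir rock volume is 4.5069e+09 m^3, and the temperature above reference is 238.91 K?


Q_s = Vr * rhoc * dT / 1e12
Q_s = 4.5069e+09 * 2488.9 * 238.91 / 1e12
Q_s = 2679.9 PJ


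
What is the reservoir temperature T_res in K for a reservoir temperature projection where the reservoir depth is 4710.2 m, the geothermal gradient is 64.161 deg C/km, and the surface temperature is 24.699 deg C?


T_res = T_surf + grad * d / 1000
T_res = 24.699 + 64.161 * 4710.2 / 1000
T_res = 326.9101 deg C
Convert to K: 326.9101 + 273.15 = 600.06 K
T_res = 600.06 K


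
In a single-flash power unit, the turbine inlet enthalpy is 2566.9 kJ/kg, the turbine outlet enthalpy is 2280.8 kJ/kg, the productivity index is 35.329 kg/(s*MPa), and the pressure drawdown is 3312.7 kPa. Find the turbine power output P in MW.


Step 1: mdot = PI * dP / 1000 = 35.329 * 3312.7 / 1000 = 117.0344 kg/s
Step 2: P = mdot*(h_in - h_out)/1000 = 117.0344*(2566.9 - 2280.8)/1000 = 33.484 MW
P = 33.484 MW


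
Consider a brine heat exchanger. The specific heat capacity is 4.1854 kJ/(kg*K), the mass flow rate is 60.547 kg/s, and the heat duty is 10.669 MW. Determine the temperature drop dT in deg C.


dT = Q * 1000 / (mdot * cp)
dT = 10.669 * 1000 / (60.547 * 4.1854)
dT = 42.10117 K
Convert (temperature difference, 1 K = 1 deg C): 42.10117 K = 42.10117 deg C
dT = 42.101 deg C


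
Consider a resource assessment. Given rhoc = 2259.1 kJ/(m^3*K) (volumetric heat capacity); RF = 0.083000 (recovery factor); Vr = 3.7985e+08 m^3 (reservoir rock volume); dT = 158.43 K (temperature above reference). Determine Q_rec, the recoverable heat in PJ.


Step 1: Q_s = Vr*rhoc*dT/1e12 = 3.7985e+08*2259.1*158.43/1e12 = 135.9518 PJ
Step 2: Q_rec = Q_s * RF = 135.9518 * 0.083 = 11.284 PJ
Q_rec = 11.284 PJ


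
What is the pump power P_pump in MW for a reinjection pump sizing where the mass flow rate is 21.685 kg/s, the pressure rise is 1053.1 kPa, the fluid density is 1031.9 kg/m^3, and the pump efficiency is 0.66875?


P_pump = mdot * dP / (rho * eta)
P_pump = 21.685 * 1053.1 / (1031.9 * 0.66875)
P_pump = 33.09235 kW
Convert: 33.09235 kW * 0.001 = 0.033092 MW
P_pump = 0.033092 MW


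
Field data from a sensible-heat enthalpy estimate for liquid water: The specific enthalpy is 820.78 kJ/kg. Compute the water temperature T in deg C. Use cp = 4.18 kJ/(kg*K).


T = h / cp
T = 820.78 / 4.18
T = 196.36 deg C


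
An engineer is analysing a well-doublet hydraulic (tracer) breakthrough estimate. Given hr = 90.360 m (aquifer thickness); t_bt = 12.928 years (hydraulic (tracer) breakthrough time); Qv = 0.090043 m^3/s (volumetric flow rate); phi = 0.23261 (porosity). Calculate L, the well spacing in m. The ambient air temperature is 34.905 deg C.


L = sqrt(t_bt*365.25*86400*3*Qv / (pi*hr*phi))
L = sqrt(12.928*365.25*86400*3*0.090043 / (pi*90.360*0.23261))
L = 1291.9 m


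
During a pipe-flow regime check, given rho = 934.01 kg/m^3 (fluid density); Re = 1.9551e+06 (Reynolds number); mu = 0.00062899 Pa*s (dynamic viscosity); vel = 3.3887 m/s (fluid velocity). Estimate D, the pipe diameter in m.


D = Re * mu / (rho * vel)
D = 1.9551e+06 * 0.00062899 / (934.01 * 3.3887)
D = 0.38853 m


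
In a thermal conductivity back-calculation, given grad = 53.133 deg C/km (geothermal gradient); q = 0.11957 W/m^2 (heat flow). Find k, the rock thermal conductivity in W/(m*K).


k = q / (grad / 1000)
k = 0.11957 / (53.133 / 1000)
k = 2.2504 W/(m*K)


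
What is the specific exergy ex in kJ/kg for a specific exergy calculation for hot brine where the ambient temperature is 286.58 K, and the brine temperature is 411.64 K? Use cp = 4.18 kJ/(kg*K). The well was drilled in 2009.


ex = cp * ((T_b - T_0) - T_0 * ln(T_b/T_0))
ex = 4.18 * ((411.64 - 286.58) - 286.58 * ln(411.64/286.58))
ex = 88.952 kJ/kg


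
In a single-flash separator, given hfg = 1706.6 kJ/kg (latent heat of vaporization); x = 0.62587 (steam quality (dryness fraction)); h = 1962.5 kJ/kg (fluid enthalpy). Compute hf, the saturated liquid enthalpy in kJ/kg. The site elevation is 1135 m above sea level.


hf = h - x * hfg
hf = 1962.5 - 0.62587 * 1706.6
hf = 894.39 kJ/kg


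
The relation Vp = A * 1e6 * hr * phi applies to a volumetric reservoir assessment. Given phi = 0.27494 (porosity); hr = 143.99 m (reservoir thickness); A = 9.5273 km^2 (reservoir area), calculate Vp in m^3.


Vp = A * 1e6 * hr * phi
Vp = 9.5273 * 1e6 * 143.99 * 0.27494
Vp = 3.7717e+08 m^3


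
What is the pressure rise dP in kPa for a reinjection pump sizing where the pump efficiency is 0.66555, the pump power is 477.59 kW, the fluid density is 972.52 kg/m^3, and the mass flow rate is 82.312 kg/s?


dP = P_pump * rho * eta / mdot
dP = 477.59 * 972.52 * 0.66555 / 82.312
dP = 3755.5 kPa


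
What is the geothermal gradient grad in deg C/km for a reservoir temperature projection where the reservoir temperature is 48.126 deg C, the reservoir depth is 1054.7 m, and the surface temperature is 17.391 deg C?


grad = (T_res - T_surf) / d * 1000
grad = (48.126 - 17.391) / 1054.7 * 1000
grad = 29.141 deg C/km


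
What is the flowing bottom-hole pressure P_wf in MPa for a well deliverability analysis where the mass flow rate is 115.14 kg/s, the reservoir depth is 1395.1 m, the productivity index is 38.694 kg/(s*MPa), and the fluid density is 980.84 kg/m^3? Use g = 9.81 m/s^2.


Step 1: P_i = rho*g*h/1e6 = 980.84*9.81*1395.1/1e6 = 13.42371 MPa
Step 2: P_wf = P_i - mdot/PI = 13.42371 - 115.14/38.694 = 10.448 MPa
P_wf = 10.448 MPa


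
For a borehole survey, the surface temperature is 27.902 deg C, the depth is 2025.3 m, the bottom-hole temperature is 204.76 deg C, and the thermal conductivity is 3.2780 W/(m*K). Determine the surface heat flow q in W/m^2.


Step 1: grad = (T_d - T_surf)/d * 1000 = (204.76 - 27.902)/2025.3 * 1000 = 87.32435 deg C/km
Step 2: q = k * grad / 1000 = 3.278 * 87.32435 / 1000 = 0.28625 W/m^2
q = 0.28625 W/m^2


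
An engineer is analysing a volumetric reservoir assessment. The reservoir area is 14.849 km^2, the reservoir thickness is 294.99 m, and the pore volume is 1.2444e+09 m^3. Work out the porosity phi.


phi = Vp / (A * 1e6 * hr)
phi = 1.2444e+09 / (14.849 * 1e6 * 294.99)
phi = 0.28409


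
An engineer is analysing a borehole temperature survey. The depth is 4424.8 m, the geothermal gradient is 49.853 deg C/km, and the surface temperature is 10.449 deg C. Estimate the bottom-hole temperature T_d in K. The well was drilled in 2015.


T_d = T_surf + grad * d / 1000
T_d = 10.449 + 49.853 * 4424.8 / 1000
T_d = 231.0386 deg C
Convert to K: 231.0386 + 273.15 = 504.19 K
T_d = 504.19 K


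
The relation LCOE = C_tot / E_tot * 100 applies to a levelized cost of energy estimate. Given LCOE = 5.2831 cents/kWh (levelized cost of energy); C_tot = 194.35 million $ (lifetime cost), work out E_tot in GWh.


E_tot = C_tot / LCOE * 100
E_tot = 194.35 / 5.2831 * 100
E_tot = 3678.7 GWh


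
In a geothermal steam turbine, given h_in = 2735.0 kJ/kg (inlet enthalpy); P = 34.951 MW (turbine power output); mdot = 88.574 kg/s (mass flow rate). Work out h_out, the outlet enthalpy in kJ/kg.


h_out = h_in - P * 1000 / mdot
h_out = 2735.0 - 34.951 * 1000 / 88.574
h_out = 2340.4 kJ/kg


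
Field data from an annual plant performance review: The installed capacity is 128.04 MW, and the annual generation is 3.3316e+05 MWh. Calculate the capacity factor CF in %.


CF = E_a / (cap * 8760) * 100
CF = 3.3316e+05 / (128.04 * 8760) * 100
CF = 29.703 %


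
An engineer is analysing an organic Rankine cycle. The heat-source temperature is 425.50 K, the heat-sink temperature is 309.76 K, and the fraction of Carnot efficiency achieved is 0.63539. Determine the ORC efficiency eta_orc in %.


eta_orc = (1 - Tc/Th) * f * 100
eta_orc = (1 - 309.76/425.50) * 0.63539 * 100
eta_orc = 17.283 %


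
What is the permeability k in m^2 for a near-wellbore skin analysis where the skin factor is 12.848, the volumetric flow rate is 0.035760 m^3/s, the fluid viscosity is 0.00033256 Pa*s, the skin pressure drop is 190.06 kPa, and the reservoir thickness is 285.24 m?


k = S*q*mu / (2*pi*dP_s*1000*hr)
k = 12.848*0.035760*0.00033256 / (2*pi*190.06*1000*285.24)
k = 4.4856e-13 m^2


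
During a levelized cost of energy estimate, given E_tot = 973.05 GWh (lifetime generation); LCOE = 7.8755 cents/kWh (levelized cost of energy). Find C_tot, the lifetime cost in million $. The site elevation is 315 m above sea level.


C_tot = LCOE / 100 * E_tot
C_tot = 7.8755 / 100 * 973.05
C_tot = 76.633 million $


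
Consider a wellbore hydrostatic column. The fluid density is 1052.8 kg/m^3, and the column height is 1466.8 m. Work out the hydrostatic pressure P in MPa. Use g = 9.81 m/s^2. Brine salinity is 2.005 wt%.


P = rho * g * h / 1e6
P = 1052.8 * 9.81 * 1466.8 / 1e6
P = 15.149 MPa


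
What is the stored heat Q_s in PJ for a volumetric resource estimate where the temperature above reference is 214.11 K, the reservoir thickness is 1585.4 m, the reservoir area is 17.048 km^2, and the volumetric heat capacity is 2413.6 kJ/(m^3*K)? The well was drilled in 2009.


Step 1: Vr = A*1e6*hr = 17.048*1e6*1585.4 = 2.702790e+10 m^3
Step 2: Q_s = Vr*rhoc*dT/1e12 = 2.702790e+10*2413.6*214.11/1e12 = 13967 PJ
Q_s = 13967 PJ


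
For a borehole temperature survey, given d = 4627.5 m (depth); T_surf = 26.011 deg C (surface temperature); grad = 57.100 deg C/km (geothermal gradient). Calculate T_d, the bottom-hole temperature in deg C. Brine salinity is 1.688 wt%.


T_d = T_surf + grad * d / 1000
T_d = 26.011 + 57.100 * 4627.5 / 1000
T_d = 290.24 deg C


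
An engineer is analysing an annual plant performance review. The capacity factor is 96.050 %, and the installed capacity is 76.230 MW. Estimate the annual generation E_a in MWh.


E_a = CF / 100 * cap * 8760
E_a = 96.050 / 100 * 76.230 * 8760
E_a = 6.4140e+05 MWh


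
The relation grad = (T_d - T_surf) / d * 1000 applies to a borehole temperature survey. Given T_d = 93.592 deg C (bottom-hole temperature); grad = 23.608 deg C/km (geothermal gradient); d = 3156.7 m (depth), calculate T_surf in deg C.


T_surf = T_d - grad * d / 1000
T_surf = 93.592 - 23.608 * 3156.7 / 1000
T_surf = 19.069 deg C


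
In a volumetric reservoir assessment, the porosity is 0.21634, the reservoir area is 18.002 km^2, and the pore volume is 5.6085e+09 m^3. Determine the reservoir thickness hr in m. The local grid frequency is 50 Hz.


hr = Vp / (A * 1e6 * phi)
hr = 5.6085e+09 / (18.002 * 1e6 * 0.21634)
hr = 1440.1 m


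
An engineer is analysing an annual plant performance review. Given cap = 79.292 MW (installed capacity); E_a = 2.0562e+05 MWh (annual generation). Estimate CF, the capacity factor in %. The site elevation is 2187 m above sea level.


CF = E_a / (cap * 8760) * 100
CF = 2.0562e+05 / (79.292 * 8760) * 100
CF = 29.603 %


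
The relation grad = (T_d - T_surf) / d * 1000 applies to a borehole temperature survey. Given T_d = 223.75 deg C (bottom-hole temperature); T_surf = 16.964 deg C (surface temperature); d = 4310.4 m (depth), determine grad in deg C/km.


grad = (T_d - T_surf) / d * 1000
grad = (223.75 - 16.964) / 4310.4 * 1000
grad = 47.974 deg C/km


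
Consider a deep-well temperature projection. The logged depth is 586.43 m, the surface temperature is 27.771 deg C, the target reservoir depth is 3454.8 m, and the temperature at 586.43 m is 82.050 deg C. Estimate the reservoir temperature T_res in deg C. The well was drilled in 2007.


Step 1: grad = (T_d1 - T_surf)/d1 * 1000 = (82.05 - 27.771)/586.43 * 1000 = 92.55836 deg C/km
Step 2: T_res = T_surf + grad*d2/1000 = 27.771 + 92.55836*3454.8/1000 = 347.54 deg C
T_res = 347.54 deg C


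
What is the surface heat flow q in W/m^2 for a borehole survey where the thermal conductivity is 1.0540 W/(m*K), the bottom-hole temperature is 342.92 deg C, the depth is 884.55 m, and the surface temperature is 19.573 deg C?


Step 1: grad = (T_d - T_surf)/d * 1000 = (342.92 - 19.573)/884.55 * 1000 = 365.5497 deg C/km
Step 2: q = k * grad / 1000 = 1.054 * 365.5497 / 1000 = 0.38529 W/m^2
q = 0.38529 W/m^2


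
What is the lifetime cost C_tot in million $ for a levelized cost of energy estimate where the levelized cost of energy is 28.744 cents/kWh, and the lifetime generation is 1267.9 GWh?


C_tot = LCOE / 100 * E_tot
C_tot = 28.744 / 100 * 1267.9
C_tot = 364.45 million $


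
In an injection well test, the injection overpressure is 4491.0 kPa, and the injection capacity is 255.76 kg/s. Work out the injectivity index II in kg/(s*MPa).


II = mdot * 1000 / dP
II = 255.76 * 1000 / 4491.0
II = 56.949 kg/(s*MPa)


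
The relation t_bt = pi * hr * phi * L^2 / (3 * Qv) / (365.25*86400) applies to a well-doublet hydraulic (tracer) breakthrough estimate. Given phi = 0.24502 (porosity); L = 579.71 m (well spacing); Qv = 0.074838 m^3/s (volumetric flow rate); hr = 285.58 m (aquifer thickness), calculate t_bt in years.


t_bt = pi * hr * phi * L^2 / (3 * Qv) / (365.25*86400)
t_bt = pi * 285.58 * 0.24502 * 579.71^2 / (3 * 0.074838) / (365.25*86400)
t_bt = 10.427 years


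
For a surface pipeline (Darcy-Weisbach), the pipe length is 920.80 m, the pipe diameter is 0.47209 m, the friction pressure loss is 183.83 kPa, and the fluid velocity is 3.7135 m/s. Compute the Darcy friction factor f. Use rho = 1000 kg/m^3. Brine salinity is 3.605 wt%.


f = dP*1000 / ((L/D)*(rho*vel^2/2))
f = 183.83*1000 / ((920.80/0.47209)*(1000*3.7135^2/2))
f = 0.013669


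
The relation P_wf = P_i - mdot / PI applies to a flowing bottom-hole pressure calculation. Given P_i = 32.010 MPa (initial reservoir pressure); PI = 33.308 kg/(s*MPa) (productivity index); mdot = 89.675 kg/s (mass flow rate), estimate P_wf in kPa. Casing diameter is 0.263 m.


P_wf = P_i - mdot / PI
P_wf = 32.010 - 89.675 / 33.308
P_wf = 29.31770 MPa
Convert: 29.31770 MPa * 1000.0 = 29318 kPa
P_wf = 29318 kPa


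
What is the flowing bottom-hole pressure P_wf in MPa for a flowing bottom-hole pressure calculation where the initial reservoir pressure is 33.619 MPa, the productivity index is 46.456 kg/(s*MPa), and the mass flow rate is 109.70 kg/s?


P_wf = P_i - mdot / PI
P_wf = 33.619 - 109.70 / 46.456
P_wf = 31.258 MPa


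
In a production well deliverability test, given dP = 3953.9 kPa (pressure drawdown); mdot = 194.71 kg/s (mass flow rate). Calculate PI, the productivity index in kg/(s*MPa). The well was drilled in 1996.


PI = mdot * 1000 / dP
PI = 194.71 * 1000 / 3953.9
PI = 49.245 kg/(s*MPa)


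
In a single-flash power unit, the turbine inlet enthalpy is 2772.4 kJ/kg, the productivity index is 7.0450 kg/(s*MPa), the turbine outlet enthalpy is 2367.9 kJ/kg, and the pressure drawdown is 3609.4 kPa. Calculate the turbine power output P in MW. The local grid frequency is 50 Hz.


Step 1: mdot = PI * dP / 1000 = 7.045 * 3609.4 / 1000 = 25.42822 kg/s
Step 2: P = mdot*(h_in - h_out)/1000 = 25.42822*(2772.4 - 2367.9)/1000 = 10.286 MW
P = 10.286 MW


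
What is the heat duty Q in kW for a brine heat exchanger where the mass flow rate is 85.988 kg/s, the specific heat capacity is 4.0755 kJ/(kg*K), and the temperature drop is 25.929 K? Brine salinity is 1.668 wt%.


Q = mdot * cp * dT / 1000
Q = 85.988 * 4.0755 * 25.929 / 1000
Q = 9.086665 MW
Convert: 9.086665 MW * 1000.0 = 9086.7 kW
Q = 9086.7 kW


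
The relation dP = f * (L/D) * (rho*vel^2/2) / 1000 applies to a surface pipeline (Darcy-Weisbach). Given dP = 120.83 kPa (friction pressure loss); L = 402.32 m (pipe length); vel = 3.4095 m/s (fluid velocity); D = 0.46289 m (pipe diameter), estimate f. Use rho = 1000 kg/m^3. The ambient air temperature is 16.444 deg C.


f = dP*1000 / ((L/D)*(rho*vel^2/2))
f = 120.83*1000 / ((402.32/0.46289)*(1000*3.4095^2/2))
f = 0.023918


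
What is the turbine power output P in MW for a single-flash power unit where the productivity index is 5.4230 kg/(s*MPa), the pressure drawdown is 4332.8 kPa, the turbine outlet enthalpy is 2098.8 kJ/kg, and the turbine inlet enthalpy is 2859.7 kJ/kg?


Step 1: mdot = PI * dP / 1000 = 5.423 * 4332.8 / 1000 = 23.49677 kg/s
Step 2: P = mdot*(h_in - h_out)/1000 = 23.49677*(2859.7 - 2098.8)/1000 = 17.879 MW
P = 17.879 MW


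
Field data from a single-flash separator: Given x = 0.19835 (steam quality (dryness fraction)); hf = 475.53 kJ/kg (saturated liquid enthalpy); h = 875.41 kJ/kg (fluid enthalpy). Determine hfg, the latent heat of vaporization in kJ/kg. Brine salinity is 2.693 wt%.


hfg = (h - hf) / x
hfg = (875.41 - 475.53) / 0.19835
hfg = 2016.0 kJ/kg


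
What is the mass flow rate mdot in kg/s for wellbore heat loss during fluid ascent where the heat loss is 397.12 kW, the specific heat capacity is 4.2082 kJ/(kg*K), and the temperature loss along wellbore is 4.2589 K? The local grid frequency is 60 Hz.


mdot = Q_loss / (cp * dT)
mdot = 397.12 / (4.2082 * 4.2589)
mdot = 22.158 kg/s


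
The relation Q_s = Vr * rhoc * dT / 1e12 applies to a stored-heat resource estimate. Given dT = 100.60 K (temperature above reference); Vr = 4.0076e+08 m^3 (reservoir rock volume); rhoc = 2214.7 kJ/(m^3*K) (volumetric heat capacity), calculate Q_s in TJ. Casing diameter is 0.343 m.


Q_s = Vr * rhoc * dT / 1e12
Q_s = 4.0076e+08 * 2214.7 * 100.60 / 1e12
Q_s = 89.28886 PJ
Convert: 89.28886 PJ * 1000.0 = 89289 TJ
Q_s = 89289 TJ


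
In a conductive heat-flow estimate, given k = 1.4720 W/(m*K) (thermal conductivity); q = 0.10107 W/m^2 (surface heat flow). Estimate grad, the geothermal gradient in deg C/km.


grad = q * 1000 / k
grad = 0.10107 * 1000 / 1.4720
grad = 68.662 deg C/km


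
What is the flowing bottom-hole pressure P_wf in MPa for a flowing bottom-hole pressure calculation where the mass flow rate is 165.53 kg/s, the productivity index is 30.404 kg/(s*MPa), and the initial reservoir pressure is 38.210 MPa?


P_wf = P_i - mdot / PI
P_wf = 38.210 - 165.53 / 30.404
P_wf = 32.766 MPa


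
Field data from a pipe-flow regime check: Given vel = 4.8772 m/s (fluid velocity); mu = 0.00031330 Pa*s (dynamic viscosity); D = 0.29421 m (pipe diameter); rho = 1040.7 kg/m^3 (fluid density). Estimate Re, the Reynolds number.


Re = rho * vel * D / mu
Re = 1040.7 * 4.8772 * 0.29421 / 0.00031330
Re = 4.7664e+06


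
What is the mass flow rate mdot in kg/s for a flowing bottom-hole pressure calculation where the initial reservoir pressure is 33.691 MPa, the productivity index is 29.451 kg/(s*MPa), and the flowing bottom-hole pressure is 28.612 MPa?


mdot = (P_i - P_wf) * PI
mdot = (33.691 - 28.612) * 29.451
mdot = 149.58 kg/s


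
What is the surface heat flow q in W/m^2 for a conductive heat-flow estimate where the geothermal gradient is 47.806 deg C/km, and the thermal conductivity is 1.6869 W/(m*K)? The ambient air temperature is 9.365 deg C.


q = k * grad / 1000
q = 1.6869 * 47.806 / 1000
q = 0.080644 W/m^2


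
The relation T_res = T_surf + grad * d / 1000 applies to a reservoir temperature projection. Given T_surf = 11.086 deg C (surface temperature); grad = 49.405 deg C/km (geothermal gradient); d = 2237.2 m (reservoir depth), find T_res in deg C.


T_res = T_surf + grad * d / 1000
T_res = 11.086 + 49.405 * 2237.2 / 1000
T_res = 121.61 deg C


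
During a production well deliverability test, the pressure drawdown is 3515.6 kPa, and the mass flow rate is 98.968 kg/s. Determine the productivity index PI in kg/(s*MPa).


PI = mdot * 1000 / dP
PI = 98.968 * 1000 / 3515.6
PI = 28.151 kg/(s*MPa)


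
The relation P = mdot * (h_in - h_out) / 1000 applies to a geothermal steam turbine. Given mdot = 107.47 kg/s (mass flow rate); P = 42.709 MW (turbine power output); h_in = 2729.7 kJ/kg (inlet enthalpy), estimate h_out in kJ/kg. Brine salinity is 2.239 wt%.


h_out = h_in - P * 1000 / mdot
h_out = 2729.7 - 42.709 * 1000 / 107.47
h_out = 2332.3 kJ/kg


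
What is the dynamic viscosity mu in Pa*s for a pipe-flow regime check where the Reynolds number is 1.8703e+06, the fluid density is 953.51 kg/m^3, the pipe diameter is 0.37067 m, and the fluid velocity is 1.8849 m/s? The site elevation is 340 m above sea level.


mu = rho * vel * D / Re
mu = 953.51 * 1.8849 * 0.37067 / 1.8703e+06
mu = 0.00035620 Pa*s


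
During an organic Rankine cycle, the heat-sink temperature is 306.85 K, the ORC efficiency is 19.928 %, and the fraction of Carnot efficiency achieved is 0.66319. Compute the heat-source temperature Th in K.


Th = Tc / (1 - (eta_orc/100)/f)
Th = 306.85 / (1 - (19.928/100)/0.66319)
Th = 438.66 K


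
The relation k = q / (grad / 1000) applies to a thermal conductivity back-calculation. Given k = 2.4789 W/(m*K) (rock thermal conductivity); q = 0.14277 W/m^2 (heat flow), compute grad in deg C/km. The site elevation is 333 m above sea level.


grad = q / k * 1000
grad = 0.14277 / 2.4789 * 1000
grad = 57.594 deg C/km
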